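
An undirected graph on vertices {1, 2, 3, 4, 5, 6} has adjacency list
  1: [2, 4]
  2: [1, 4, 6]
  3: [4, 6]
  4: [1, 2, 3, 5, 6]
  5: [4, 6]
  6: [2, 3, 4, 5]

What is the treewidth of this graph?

A width-2 tree decomposition is:
Bags: B1 = {4, 5, 6}  B2 = {2, 4, 6}  B3 = {1, 2, 4}  B4 = {3, 4, 6}
Tree: B1–B2, B2–B3, B1–B4
The largest bag has 3 vertices, giving width 2; this decomposition certifies tw(G) ≤ 2. For the lower bound, the 3 vertices {1, 2, 4} are pairwise adjacent, and any tree decomposition puts a clique entirely inside one bag — forcing width ≥ 2. Therefore the treewidth is 2.

2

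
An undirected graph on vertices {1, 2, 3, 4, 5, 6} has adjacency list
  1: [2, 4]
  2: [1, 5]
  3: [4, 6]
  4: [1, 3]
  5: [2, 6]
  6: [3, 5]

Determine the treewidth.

2

A width-2 tree decomposition is:
Bags: B1 = {1, 2, 5}  B2 = {1, 4, 5}  B3 = {3, 4, 5}  B4 = {3, 5, 6}
Tree: B1–B2, B2–B3, B3–B4
Every bag has size at most 3, so the width is 3 − 1 = 2 and tw(G) ≤ 2. Since 5–2–1–4–3–6–5 is a cycle in G, G is not acyclic. Forests are exactly the graphs of treewidth ≤ 1, so tw(G) ≥ 2. The upper and lower bounds meet at 2, so that is the treewidth.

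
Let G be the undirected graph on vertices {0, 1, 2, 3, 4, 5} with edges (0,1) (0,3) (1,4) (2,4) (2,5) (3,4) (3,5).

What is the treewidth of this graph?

2

A width-2 tree decomposition is:
Bags: B1 = {0, 1, 4}  B2 = {0, 3, 4}  B3 = {2, 3, 4}  B4 = {2, 3, 5}
Tree: B1–B2, B2–B3, B3–B4
Every bag has size at most 3, so the width is 3 − 1 = 2 and tw(G) ≤ 2. Since 1–0–3–4–1 is a cycle in G, G is not acyclic. Forests are exactly the graphs of treewidth ≤ 1, so tw(G) ≥ 2. The upper and lower bounds meet at 2, so that is the treewidth.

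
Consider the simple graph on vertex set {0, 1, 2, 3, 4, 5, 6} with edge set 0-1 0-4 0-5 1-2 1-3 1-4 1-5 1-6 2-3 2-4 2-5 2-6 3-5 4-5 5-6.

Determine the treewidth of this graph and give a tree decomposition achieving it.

Each bag holds 4 vertices, so the decomposition has width 3, which upper-bounds the treewidth. Conversely, {0, 1, 4, 5} is a clique of size 4, and the vertices of any clique must share a bag in every tree decomposition; so some bag has ≥ 4 vertices and tw(G) ≥ 3. Therefore the treewidth is 3.

Treewidth 3.
Bags: B1 = {1, 2, 4, 5}  B2 = {1, 2, 3, 5}  B3 = {1, 2, 5, 6}  B4 = {0, 1, 4, 5}
Tree: B1–B2, B1–B3, B1–B4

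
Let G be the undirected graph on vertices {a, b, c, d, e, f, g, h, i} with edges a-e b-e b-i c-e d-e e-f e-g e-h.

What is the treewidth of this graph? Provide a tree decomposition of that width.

Each bag holds 2 vertices, so the decomposition has width 1, which upper-bounds the treewidth. G has an edge, so its treewidth is at least 1. Hence tw(G) = 1 exactly.

Treewidth 1.
One optimal decomposition is:
Bags: B1 = {b, e}  B2 = {a, e}  B3 = {e, f}  B4 = {d, e}  B5 = {b, i}  B6 = {e, g}  B7 = {e, h}  B8 = {c, e}
Tree: B1–B2, B1–B3, B1–B4, B1–B5, B2–B6, B3–B7, B3–B8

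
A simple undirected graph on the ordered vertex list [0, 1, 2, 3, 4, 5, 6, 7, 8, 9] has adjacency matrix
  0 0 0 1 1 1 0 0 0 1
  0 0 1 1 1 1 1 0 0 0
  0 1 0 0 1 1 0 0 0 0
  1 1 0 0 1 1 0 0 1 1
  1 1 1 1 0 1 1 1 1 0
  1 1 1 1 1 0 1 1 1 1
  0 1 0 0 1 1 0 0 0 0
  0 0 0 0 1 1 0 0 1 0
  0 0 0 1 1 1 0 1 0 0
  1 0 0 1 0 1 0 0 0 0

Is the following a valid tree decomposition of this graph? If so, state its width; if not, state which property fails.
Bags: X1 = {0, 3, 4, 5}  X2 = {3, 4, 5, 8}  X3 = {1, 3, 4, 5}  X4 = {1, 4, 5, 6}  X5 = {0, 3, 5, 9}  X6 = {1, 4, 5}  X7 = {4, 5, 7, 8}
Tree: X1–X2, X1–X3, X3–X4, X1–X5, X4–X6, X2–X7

No — vertex 2 appears in no bag.

A tree decomposition must satisfy three properties: every vertex lies in some bag; for every edge, both endpoints lie together in some bag; and for every vertex, the bags containing it form a connected subtree. Here vertex 2 appears in no bag, so the decomposition is invalid.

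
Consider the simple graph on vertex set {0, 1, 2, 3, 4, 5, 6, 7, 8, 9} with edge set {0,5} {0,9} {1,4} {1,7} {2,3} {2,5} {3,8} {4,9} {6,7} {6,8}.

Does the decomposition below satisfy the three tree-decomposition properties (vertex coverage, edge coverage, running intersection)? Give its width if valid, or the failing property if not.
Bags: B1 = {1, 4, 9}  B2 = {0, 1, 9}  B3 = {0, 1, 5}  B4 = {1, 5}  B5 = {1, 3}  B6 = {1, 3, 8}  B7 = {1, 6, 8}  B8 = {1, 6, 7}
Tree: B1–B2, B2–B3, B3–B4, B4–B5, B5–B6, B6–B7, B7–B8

No — vertex 2 appears in no bag.

A tree decomposition must satisfy three properties: every vertex lies in some bag; for every edge, both endpoints lie together in some bag; and for every vertex, the bags containing it form a connected subtree. Here vertex 2 appears in no bag, so the decomposition is invalid.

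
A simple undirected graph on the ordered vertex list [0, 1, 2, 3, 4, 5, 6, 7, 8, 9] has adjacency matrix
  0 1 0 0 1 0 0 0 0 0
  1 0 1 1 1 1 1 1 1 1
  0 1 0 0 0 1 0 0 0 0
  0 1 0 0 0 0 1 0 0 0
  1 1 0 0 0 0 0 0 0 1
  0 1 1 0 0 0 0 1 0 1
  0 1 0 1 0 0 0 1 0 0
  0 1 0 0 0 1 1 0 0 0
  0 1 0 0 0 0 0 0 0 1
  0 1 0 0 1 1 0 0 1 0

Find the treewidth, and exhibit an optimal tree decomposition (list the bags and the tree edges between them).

The largest bag has 3 vertices, giving width 2; this decomposition certifies tw(G) ≤ 2. On the other hand G contains the 3-clique {0, 1, 4}. A clique must lie in a single bag of any decomposition, so no decomposition can have width below 2. Hence tw(G) = 2 exactly.

Treewidth 2.
One such decomposition:
Bags: B1 = {1, 5, 7}  B2 = {1, 5, 9}  B3 = {1, 6, 7}  B4 = {1, 4, 9}  B5 = {1, 8, 9}  B6 = {1, 3, 6}  B7 = {1, 2, 5}  B8 = {0, 1, 4}
Tree: B1–B2, B1–B3, B2–B4, B4–B5, B3–B6, B1–B7, B4–B8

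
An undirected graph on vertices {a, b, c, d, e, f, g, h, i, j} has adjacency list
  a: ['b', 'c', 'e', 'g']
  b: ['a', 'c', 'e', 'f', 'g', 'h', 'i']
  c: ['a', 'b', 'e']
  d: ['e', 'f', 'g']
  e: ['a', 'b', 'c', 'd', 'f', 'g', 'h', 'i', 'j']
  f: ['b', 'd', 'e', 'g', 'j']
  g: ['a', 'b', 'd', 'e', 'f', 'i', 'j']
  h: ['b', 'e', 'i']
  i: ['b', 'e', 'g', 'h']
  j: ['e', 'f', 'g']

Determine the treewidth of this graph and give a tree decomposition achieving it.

Every bag has size at most 4, so the width is 4 − 1 = 3 and tw(G) ≤ 3. Conversely, {a, b, e, g} is a clique of size 4, and the vertices of any clique must share a bag in every tree decomposition; so some bag has ≥ 4 vertices and tw(G) ≥ 3. Therefore the treewidth is 3.

Treewidth 3.
One optimal decomposition is:
Bags: B1 = {a, b, e, g}  B2 = {b, e, g, i}  B3 = {b, e, h, i}  B4 = {b, e, f, g}  B5 = {e, f, g, j}  B6 = {a, b, c, e}  B7 = {d, e, f, g}
Tree: B1–B2, B2–B3, B2–B4, B4–B5, B1–B6, B5–B7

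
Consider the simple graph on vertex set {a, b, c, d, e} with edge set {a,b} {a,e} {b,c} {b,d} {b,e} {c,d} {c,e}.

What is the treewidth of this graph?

2

A width-2 tree decomposition is:
Bags: B1 = {b, c, e}  B2 = {a, b, e}  B3 = {b, c, d}
Tree: B1–B2, B1–B3
Every bag has size at most 3, so the width is 3 − 1 = 2 and tw(G) ≤ 2. On the other hand G contains the 3-clique {b, c, d}. A clique must lie in a single bag of any decomposition, so no decomposition can have width below 2. Therefore the treewidth is 2.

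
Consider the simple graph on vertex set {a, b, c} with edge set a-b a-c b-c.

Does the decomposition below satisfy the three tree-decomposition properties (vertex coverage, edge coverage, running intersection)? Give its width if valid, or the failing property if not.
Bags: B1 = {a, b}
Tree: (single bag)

No — vertex c appears in no bag.

A tree decomposition must satisfy three properties: every vertex lies in some bag; for every edge, both endpoints lie together in some bag; and for every vertex, the bags containing it form a connected subtree. Here vertex c appears in no bag, so the decomposition is invalid.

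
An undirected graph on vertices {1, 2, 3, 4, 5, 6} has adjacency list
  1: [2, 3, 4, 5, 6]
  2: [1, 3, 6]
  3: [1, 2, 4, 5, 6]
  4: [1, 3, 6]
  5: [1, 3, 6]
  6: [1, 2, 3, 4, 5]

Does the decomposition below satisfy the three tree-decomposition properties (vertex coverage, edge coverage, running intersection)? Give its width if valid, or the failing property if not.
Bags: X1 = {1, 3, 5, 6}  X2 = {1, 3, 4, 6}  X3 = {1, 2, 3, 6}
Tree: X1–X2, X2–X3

Every vertex of G appears in some bag (union = {1, 2, 3, 4, 5, 6}); every edge is covered by a bag; and for each vertex v the set of bags containing v is connected in the bag tree. The decomposition is therefore valid. The largest bag has 4 vertices, so the width is 3.

Yes; width 3.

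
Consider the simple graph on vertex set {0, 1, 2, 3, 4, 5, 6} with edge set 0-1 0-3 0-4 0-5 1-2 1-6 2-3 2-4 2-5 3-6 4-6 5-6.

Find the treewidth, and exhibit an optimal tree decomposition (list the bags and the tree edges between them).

Each bag holds 4 vertices, so the decomposition has width 3, which upper-bounds the treewidth. For the lower bound: the 4 vertex sets {2,5}, {3,6}, {0}, {1} are disjoint, each induces a connected subgraph, and every pair is joined by at least one edge of G. Contracting each set to a single vertex therefore yields K_{4} as a minor, and since treewidth is minor-monotone, tw(G) ≥ tw(K_{4}) = 3. Hence tw(G) = 3 exactly.

Treewidth 3.
One such decomposition:
Bags: B1 = {0, 2, 5, 6}  B2 = {0, 2, 3, 6}  B3 = {0, 1, 2, 6}  B4 = {0, 2, 4, 6}
Tree: B1–B2, B2–B3, B3–B4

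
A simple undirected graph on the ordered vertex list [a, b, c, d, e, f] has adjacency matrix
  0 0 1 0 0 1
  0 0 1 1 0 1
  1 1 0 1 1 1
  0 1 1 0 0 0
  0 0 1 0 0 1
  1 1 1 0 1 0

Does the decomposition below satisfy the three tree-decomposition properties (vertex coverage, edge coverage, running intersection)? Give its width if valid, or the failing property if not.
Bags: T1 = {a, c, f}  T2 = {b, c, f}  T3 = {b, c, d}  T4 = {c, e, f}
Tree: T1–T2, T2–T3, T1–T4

Checking the three conditions: (i) the bags cover all of {a, b, c, d, e, f}; (ii) for each edge, some bag contains both endpoints; (iii) the bags containing any fixed vertex form a subtree. All hold, so the decomposition is valid with width 3 − 1 = 2.

Yes; width 2.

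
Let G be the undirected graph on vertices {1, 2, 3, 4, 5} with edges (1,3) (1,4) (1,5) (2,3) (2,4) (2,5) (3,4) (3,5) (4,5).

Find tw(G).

A width-3 tree decomposition is:
Bags: B1 = {1, 3, 4, 5}  B2 = {2, 3, 4, 5}
Tree: B1–B2
The largest bag has 4 vertices, giving width 3; this decomposition certifies tw(G) ≤ 3. On the other hand G contains the 4-clique {1, 3, 4, 5}. A clique must lie in a single bag of any decomposition, so no decomposition can have width below 3. The upper and lower bounds meet at 3, so that is the treewidth.

3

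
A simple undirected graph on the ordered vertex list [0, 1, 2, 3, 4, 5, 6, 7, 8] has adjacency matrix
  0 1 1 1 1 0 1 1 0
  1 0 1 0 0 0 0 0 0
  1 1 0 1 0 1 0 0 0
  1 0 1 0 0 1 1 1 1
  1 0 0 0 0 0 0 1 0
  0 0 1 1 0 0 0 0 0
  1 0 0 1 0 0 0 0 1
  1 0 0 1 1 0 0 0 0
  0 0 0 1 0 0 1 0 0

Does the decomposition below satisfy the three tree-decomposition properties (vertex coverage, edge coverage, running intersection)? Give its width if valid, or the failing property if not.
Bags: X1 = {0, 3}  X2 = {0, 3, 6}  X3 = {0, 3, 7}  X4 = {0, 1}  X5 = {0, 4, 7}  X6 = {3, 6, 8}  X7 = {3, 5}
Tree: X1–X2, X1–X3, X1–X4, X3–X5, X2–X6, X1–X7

A tree decomposition must satisfy three properties: every vertex lies in some bag; for every edge, both endpoints lie together in some bag; and for every vertex, the bags containing it form a connected subtree. Here vertex 2 appears in no bag, so the decomposition is invalid.

No — vertex 2 appears in no bag.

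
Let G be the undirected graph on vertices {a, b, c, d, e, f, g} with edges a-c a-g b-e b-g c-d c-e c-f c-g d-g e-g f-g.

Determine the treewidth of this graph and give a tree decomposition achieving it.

Each bag holds 3 vertices, so the decomposition has width 2, which upper-bounds the treewidth. For the lower bound, the 3 vertices {c, d, g} are pairwise adjacent, and any tree decomposition puts a clique entirely inside one bag — forcing width ≥ 2. The upper and lower bounds meet at 2, so that is the treewidth.

Treewidth 2.
One such decomposition:
Bags: B1 = {b, e, g}  B2 = {c, e, g}  B3 = {c, f, g}  B4 = {a, c, g}  B5 = {c, d, g}
Tree: B1–B2, B2–B3, B3–B4, B2–B5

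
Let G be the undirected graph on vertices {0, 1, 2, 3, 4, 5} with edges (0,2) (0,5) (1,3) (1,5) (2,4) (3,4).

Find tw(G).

A width-2 tree decomposition is:
Bags: B1 = {0, 1, 5}  B2 = {0, 1, 3}  B3 = {0, 3, 4}  B4 = {0, 2, 4}
Tree: B1–B2, B2–B3, B3–B4
Every bag has size at most 3, so the width is 3 − 1 = 2 and tw(G) ≤ 2. Since 0–5–1–3–4–2–0 is a cycle in G, G is not acyclic. Forests are exactly the graphs of treewidth ≤ 1, so tw(G) ≥ 2. The upper and lower bounds meet at 2, so that is the treewidth.

2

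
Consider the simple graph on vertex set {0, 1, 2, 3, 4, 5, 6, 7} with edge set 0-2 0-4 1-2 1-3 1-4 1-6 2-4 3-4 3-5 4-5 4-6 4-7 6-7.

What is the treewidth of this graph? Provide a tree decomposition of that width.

Treewidth 2.
One optimal decomposition is:
Bags: B1 = {1, 2, 4}  B2 = {1, 3, 4}  B3 = {1, 4, 6}  B4 = {3, 4, 5}  B5 = {4, 6, 7}  B6 = {0, 2, 4}
Tree: B1–B2, B1–B3, B2–B4, B3–B5, B1–B6

Each bag holds 3 vertices, so the decomposition has width 2, which upper-bounds the treewidth. On the other hand G contains the 3-clique {0, 2, 4}. A clique must lie in a single bag of any decomposition, so no decomposition can have width below 2. Therefore the treewidth is 2.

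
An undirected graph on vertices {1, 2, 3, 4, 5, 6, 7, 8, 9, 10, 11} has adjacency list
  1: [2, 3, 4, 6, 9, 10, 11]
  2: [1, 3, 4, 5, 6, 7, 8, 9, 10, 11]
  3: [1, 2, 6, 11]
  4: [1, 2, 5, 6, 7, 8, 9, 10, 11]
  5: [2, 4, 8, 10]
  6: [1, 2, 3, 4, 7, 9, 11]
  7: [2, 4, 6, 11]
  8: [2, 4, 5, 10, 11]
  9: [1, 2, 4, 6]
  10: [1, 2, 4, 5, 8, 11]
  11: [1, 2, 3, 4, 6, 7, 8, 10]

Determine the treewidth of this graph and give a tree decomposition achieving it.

The largest bag has 5 vertices, giving width 4; this decomposition certifies tw(G) ≤ 4. For the lower bound, the 5 vertices {1, 2, 3, 6, 11} are pairwise adjacent, and any tree decomposition puts a clique entirely inside one bag — forcing width ≥ 4. Combining the bounds, tw(G) = 4.

Treewidth 4.
One such decomposition:
Bags: B1 = {1, 2, 4, 10, 11}  B2 = {1, 2, 4, 6, 11}  B3 = {2, 4, 8, 10, 11}  B4 = {2, 4, 6, 7, 11}  B5 = {1, 2, 3, 6, 11}  B6 = {1, 2, 4, 6, 9}  B7 = {2, 4, 5, 8, 10}
Tree: B1–B2, B1–B3, B2–B4, B2–B5, B2–B6, B3–B7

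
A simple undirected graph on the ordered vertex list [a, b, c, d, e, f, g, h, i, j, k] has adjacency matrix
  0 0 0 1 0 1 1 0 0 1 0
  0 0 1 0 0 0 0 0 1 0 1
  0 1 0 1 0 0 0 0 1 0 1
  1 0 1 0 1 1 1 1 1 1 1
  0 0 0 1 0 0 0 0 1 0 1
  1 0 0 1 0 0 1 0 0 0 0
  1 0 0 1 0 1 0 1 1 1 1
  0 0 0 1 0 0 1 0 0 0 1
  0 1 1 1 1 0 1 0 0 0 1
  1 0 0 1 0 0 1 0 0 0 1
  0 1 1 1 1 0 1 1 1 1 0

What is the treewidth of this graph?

3

A width-3 tree decomposition is:
Bags: B1 = {a, d, g, j}  B2 = {d, g, j, k}  B3 = {d, g, i, k}  B4 = {d, g, h, k}  B5 = {a, d, f, g}  B6 = {c, d, i, k}  B7 = {b, c, i, k}  B8 = {d, e, i, k}
Tree: B1–B2, B2–B3, B3–B4, B1–B5, B3–B6, B6–B7, B6–B8
Each bag holds 4 vertices, so the decomposition has width 3, which upper-bounds the treewidth. For the lower bound, the 4 vertices {a, d, g, j} are pairwise adjacent, and any tree decomposition puts a clique entirely inside one bag — forcing width ≥ 3. Hence tw(G) = 3 exactly.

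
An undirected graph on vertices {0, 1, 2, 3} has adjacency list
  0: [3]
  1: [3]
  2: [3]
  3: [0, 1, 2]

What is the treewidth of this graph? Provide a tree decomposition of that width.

Treewidth 1.
Bags: B1 = {1, 3}  B2 = {0, 3}  B3 = {2, 3}
Tree: B1–B2, B2–B3

The largest bag has 2 vertices, giving width 1; this decomposition certifies tw(G) ≤ 1. Since G has at least one edge (e.g. 1–3), it is not an edgeless graph, so tw(G) ≥ 1. Hence tw(G) = 1 exactly.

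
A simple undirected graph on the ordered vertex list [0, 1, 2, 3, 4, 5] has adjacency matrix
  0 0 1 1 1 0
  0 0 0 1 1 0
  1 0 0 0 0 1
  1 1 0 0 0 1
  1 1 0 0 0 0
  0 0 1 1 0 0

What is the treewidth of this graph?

2

A width-2 tree decomposition is:
Bags: B1 = {0, 1, 4}  B2 = {0, 1, 3}  B3 = {0, 2, 3}  B4 = {2, 3, 5}
Tree: B1–B2, B2–B3, B3–B4
The largest bag has 3 vertices, giving width 2; this decomposition certifies tw(G) ≤ 2. For the lower bound, G contains the cycle 4–1–3–0–4, so G is not a forest; only forests have treewidth ≤ 1, hence tw(G) ≥ 2. Hence tw(G) = 2 exactly.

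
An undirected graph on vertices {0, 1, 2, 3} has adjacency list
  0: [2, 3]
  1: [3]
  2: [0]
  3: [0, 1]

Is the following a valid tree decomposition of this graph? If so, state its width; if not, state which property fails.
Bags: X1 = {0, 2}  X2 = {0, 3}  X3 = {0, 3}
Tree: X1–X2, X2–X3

A tree decomposition must satisfy three properties: every vertex lies in some bag; for every edge, both endpoints lie together in some bag; and for every vertex, the bags containing it form a connected subtree. Here vertex 1 appears in no bag, so the decomposition is invalid.

No — vertex 1 appears in no bag.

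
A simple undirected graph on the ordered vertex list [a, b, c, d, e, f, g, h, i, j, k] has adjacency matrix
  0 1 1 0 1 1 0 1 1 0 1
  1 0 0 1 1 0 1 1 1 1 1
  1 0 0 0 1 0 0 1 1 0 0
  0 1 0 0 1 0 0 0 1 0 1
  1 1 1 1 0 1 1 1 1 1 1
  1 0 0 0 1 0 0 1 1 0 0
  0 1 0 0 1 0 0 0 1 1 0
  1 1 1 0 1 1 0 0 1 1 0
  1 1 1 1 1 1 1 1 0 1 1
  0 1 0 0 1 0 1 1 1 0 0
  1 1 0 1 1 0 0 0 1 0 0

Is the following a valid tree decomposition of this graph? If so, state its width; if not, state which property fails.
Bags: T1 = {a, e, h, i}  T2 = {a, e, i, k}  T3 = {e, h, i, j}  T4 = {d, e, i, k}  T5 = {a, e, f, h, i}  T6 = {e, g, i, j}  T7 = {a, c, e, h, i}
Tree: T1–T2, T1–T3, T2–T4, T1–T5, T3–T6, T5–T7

A tree decomposition must satisfy three properties: every vertex lies in some bag; for every edge, both endpoints lie together in some bag; and for every vertex, the bags containing it form a connected subtree. Here vertex b appears in no bag, so the decomposition is invalid.

No — vertex b appears in no bag.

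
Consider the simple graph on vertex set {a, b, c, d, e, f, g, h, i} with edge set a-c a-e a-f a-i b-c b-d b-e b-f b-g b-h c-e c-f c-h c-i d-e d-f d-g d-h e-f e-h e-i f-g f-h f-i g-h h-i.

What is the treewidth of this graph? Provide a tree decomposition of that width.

Treewidth 4.
One optimal decomposition is:
Bags: B1 = {c, e, f, h, i}  B2 = {b, c, e, f, h}  B3 = {a, c, e, f, i}  B4 = {b, d, e, f, h}  B5 = {b, d, f, g, h}
Tree: B1–B2, B1–B3, B2–B4, B4–B5

The largest bag has 5 vertices, giving width 4; this decomposition certifies tw(G) ≤ 4. On the other hand G contains the 5-clique {b, d, f, g, h}. A clique must lie in a single bag of any decomposition, so no decomposition can have width below 4. Therefore the treewidth is 4.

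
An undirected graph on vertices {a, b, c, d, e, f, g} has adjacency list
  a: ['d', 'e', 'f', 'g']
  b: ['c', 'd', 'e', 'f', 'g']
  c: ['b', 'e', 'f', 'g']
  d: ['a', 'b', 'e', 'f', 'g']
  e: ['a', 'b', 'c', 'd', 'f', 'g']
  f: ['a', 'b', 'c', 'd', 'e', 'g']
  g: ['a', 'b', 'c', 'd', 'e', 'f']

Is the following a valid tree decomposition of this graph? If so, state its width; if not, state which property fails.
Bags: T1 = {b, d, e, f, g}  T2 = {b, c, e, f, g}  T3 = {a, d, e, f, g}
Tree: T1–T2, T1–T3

Vertex coverage: the bags together contain {a, b, c, d, e, f, g}, the full vertex set. Edge coverage: each edge of G has both endpoints in at least one bag. Running intersection: for every vertex, the bags containing it form a connected subtree. All three properties hold, so this is a valid tree decomposition of width max|bag| − 1 = 4, and hence tw(G) ≤ 4.

Yes; width 4.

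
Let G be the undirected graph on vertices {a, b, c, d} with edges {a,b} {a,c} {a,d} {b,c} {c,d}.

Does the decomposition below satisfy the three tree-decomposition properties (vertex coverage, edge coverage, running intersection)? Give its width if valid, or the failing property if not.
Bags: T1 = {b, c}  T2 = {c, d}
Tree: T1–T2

No — vertex a appears in no bag.

A tree decomposition must satisfy three properties: every vertex lies in some bag; for every edge, both endpoints lie together in some bag; and for every vertex, the bags containing it form a connected subtree. Here vertex a appears in no bag, so the decomposition is invalid.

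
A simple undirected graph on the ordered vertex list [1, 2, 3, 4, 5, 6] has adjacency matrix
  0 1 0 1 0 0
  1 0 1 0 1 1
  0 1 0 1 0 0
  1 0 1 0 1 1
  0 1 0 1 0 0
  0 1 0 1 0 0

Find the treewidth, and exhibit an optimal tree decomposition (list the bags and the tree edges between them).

Each bag holds 3 vertices, so the decomposition has width 2, which upper-bounds the treewidth. Since 1–4–5–2–1 is a cycle in G, G is not acyclic. Forests are exactly the graphs of treewidth ≤ 1, so tw(G) ≥ 2. Therefore the treewidth is 2.

Treewidth 2.
One such decomposition:
Bags: B1 = {1, 2, 4}  B2 = {2, 4, 5}  B3 = {2, 3, 4}  B4 = {2, 4, 6}
Tree: B1–B2, B2–B3, B3–B4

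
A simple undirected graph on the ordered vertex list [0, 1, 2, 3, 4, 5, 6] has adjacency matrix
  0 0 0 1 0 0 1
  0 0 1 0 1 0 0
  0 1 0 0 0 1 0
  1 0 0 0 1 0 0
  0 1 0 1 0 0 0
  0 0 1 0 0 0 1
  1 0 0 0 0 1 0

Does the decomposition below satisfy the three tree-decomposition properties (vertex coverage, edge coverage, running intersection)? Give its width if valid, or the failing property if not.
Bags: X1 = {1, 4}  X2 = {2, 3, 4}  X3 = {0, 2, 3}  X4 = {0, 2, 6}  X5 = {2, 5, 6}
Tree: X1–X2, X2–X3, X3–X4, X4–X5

A tree decomposition must satisfy three properties: every vertex lies in some bag; for every edge, both endpoints lie together in some bag; and for every vertex, the bags containing it form a connected subtree. Here edge (2,1) lies in no bag, so the decomposition is invalid.

No — edge (2,1) lies in no bag.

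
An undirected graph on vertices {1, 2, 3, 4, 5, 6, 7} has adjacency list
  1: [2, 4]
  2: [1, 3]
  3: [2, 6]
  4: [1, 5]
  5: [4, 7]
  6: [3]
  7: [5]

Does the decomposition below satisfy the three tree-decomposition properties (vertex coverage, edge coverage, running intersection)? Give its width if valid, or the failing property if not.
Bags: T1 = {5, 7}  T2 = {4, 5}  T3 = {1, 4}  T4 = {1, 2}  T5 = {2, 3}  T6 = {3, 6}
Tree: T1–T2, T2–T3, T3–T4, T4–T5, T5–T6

Vertex coverage: the bags together contain {1, 2, 3, 4, 5, 6, 7}, the full vertex set. Edge coverage: each edge of G has both endpoints in at least one bag. Running intersection: for every vertex, the bags containing it form a connected subtree. All three properties hold, so this is a valid tree decomposition of width max|bag| − 1 = 1, and hence tw(G) ≤ 1.

Yes; width 1.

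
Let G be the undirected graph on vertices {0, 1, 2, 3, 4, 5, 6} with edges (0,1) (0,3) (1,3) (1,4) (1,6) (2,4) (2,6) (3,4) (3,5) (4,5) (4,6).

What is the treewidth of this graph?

2

A width-2 tree decomposition is:
Bags: B1 = {1, 3, 4}  B2 = {3, 4, 5}  B3 = {0, 1, 3}  B4 = {1, 4, 6}  B5 = {2, 4, 6}
Tree: B1–B2, B1–B3, B1–B4, B4–B5
Each bag holds 3 vertices, so the decomposition has width 2, which upper-bounds the treewidth. For the lower bound, the 3 vertices {0, 1, 3} are pairwise adjacent, and any tree decomposition puts a clique entirely inside one bag — forcing width ≥ 2. Combining the bounds, tw(G) = 2.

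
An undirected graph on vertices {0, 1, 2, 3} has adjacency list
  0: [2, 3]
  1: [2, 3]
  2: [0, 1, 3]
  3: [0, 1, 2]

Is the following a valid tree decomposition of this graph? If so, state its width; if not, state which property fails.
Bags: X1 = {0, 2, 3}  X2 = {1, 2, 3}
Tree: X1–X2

Yes; width 2.

Checking the three conditions: (i) the bags cover all of {0, 1, 2, 3}; (ii) for each edge, some bag contains both endpoints; (iii) the bags containing any fixed vertex form a subtree. All hold, so the decomposition is valid with width 3 − 1 = 2.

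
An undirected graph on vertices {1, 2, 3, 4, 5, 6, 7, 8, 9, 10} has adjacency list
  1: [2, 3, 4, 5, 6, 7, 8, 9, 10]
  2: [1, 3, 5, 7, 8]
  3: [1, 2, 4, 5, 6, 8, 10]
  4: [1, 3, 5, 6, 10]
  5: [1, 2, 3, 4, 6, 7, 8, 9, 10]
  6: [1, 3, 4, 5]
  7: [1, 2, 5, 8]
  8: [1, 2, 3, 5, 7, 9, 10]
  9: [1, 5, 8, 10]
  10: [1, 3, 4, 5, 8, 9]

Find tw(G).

A width-4 tree decomposition is:
Bags: B1 = {1, 3, 5, 8, 10}  B2 = {1, 2, 3, 5, 8}  B3 = {1, 3, 4, 5, 10}  B4 = {1, 5, 8, 9, 10}  B5 = {1, 3, 4, 5, 6}  B6 = {1, 2, 5, 7, 8}
Tree: B1–B2, B1–B3, B1–B4, B3–B5, B2–B6
The largest bag has 5 vertices, giving width 4; this decomposition certifies tw(G) ≤ 4. On the other hand G contains the 5-clique {1, 5, 8, 9, 10}. A clique must lie in a single bag of any decomposition, so no decomposition can have width below 4. Hence tw(G) = 4 exactly.

4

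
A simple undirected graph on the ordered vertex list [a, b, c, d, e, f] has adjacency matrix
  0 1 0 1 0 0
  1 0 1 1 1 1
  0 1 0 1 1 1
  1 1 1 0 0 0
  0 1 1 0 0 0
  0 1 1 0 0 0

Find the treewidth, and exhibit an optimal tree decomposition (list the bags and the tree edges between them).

The largest bag has 3 vertices, giving width 2; this decomposition certifies tw(G) ≤ 2. On the other hand G contains the 3-clique {b, c, d}. A clique must lie in a single bag of any decomposition, so no decomposition can have width below 2. The upper and lower bounds meet at 2, so that is the treewidth.

Treewidth 2.
One such decomposition:
Bags: B1 = {b, c, f}  B2 = {b, c, d}  B3 = {b, c, e}  B4 = {a, b, d}
Tree: B1–B2, B1–B3, B2–B4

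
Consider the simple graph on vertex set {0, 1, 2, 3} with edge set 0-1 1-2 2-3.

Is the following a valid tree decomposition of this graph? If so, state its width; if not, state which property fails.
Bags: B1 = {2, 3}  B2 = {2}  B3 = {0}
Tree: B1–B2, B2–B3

No — vertex 1 appears in no bag.

A tree decomposition must satisfy three properties: every vertex lies in some bag; for every edge, both endpoints lie together in some bag; and for every vertex, the bags containing it form a connected subtree. Here vertex 1 appears in no bag, so the decomposition is invalid.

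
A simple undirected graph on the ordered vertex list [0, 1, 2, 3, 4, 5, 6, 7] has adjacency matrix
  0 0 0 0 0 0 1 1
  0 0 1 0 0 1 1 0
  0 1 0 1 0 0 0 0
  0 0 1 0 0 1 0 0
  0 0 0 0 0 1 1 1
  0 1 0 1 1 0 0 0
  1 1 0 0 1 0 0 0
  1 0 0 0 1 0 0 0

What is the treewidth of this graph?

A width-2 tree decomposition is:
Bags: B1 = {0, 4, 7}  B2 = {0, 4, 6}  B3 = {4, 5, 6}  B4 = {1, 5, 6}  B5 = {1, 3, 5}  B6 = {1, 2, 3}
Tree: B1–B2, B2–B3, B3–B4, B4–B5, B5–B6
Each bag holds 3 vertices, so the decomposition has width 2, which upper-bounds the treewidth. For the lower bound, G contains the cycle 7–0–6–4–7, so G is not a forest; only forests have treewidth ≤ 1, hence tw(G) ≥ 2. The upper and lower bounds meet at 2, so that is the treewidth.

2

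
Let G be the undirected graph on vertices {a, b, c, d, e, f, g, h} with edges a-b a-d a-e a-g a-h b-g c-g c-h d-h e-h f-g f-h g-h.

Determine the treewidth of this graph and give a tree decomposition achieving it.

Treewidth 2.
Bags: B1 = {a, e, h}  B2 = {a, g, h}  B3 = {a, d, h}  B4 = {a, b, g}  B5 = {f, g, h}  B6 = {c, g, h}
Tree: B1–B2, B2–B3, B2–B4, B2–B5, B5–B6

The largest bag has 3 vertices, giving width 2; this decomposition certifies tw(G) ≤ 2. For the lower bound, the 3 vertices {a, d, h} are pairwise adjacent, and any tree decomposition puts a clique entirely inside one bag — forcing width ≥ 2. Hence tw(G) = 2 exactly.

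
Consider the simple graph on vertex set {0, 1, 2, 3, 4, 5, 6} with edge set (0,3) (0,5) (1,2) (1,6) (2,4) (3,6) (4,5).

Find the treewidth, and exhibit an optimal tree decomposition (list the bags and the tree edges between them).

Treewidth 2.
One optimal decomposition is:
Bags: B1 = {1, 2, 6}  B2 = {2, 3, 6}  B3 = {0, 2, 3}  B4 = {0, 2, 5}  B5 = {2, 4, 5}
Tree: B1–B2, B2–B3, B3–B4, B4–B5

Every bag has size at most 3, so the width is 3 − 1 = 2 and tw(G) ≤ 2. Since 2–1–6–3–0–5–4–2 is a cycle in G, G is not acyclic. Forests are exactly the graphs of treewidth ≤ 1, so tw(G) ≥ 2. The upper and lower bounds meet at 2, so that is the treewidth.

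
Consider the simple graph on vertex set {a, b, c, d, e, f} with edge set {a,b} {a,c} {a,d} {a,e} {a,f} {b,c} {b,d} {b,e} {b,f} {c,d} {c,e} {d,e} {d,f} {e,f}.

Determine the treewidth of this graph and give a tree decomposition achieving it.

Each bag holds 5 vertices, so the decomposition has width 4, which upper-bounds the treewidth. On the other hand G contains the 5-clique {a, b, c, d, e}. A clique must lie in a single bag of any decomposition, so no decomposition can have width below 4. Therefore the treewidth is 4.

Treewidth 4.
One such decomposition:
Bags: B1 = {a, b, c, d, e}  B2 = {a, b, d, e, f}
Tree: B1–B2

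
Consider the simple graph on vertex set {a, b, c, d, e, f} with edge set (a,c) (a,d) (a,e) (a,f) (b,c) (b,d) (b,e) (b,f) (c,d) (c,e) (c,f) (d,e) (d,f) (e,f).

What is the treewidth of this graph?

A width-4 tree decomposition is:
Bags: B1 = {a, c, d, e, f}  B2 = {b, c, d, e, f}
Tree: B1–B2
The largest bag has 5 vertices, giving width 4; this decomposition certifies tw(G) ≤ 4. For the lower bound, the 5 vertices {a, c, d, e, f} are pairwise adjacent, and any tree decomposition puts a clique entirely inside one bag — forcing width ≥ 4. Combining the bounds, tw(G) = 4.

4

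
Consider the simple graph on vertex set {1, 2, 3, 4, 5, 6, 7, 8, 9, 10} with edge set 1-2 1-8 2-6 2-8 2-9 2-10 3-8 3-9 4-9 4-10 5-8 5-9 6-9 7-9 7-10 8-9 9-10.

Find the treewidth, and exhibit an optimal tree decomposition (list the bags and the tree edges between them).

Treewidth 2.
One optimal decomposition is:
Bags: B1 = {7, 9, 10}  B2 = {2, 9, 10}  B3 = {2, 6, 9}  B4 = {4, 9, 10}  B5 = {2, 8, 9}  B6 = {1, 2, 8}  B7 = {3, 8, 9}  B8 = {5, 8, 9}
Tree: B1–B2, B2–B3, B2–B4, B3–B5, B5–B6, B5–B7, B7–B8

Each bag holds 3 vertices, so the decomposition has width 2, which upper-bounds the treewidth. On the other hand G contains the 3-clique {1, 2, 8}. A clique must lie in a single bag of any decomposition, so no decomposition can have width below 2. The upper and lower bounds meet at 2, so that is the treewidth.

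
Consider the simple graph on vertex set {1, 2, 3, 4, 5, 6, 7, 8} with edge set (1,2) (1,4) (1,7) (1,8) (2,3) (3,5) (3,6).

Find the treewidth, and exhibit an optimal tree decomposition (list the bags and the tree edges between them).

Each bag holds 2 vertices, so the decomposition has width 1, which upper-bounds the treewidth. Since G has at least one edge (e.g. 2–1), it is not an edgeless graph, so tw(G) ≥ 1. The upper and lower bounds meet at 1, so that is the treewidth.

Treewidth 1.
One optimal decomposition is:
Bags: B1 = {1, 2}  B2 = {1, 4}  B3 = {1, 7}  B4 = {2, 3}  B5 = {3, 5}  B6 = {1, 8}  B7 = {3, 6}
Tree: B1–B2, B1–B3, B1–B4, B4–B5, B3–B6, B4–B7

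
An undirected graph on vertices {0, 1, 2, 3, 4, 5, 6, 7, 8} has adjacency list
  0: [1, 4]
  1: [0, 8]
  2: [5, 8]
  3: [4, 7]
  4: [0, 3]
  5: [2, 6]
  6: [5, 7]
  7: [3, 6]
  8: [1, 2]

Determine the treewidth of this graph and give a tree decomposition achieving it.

The largest bag has 3 vertices, giving width 2; this decomposition certifies tw(G) ≤ 2. For the lower bound, G contains the cycle 5–6–7–3–4–0–1–8–2–5, so G is not a forest; only forests have treewidth ≤ 1, hence tw(G) ≥ 2. Therefore the treewidth is 2.

Treewidth 2.
Bags: B1 = {5, 6, 7}  B2 = {3, 5, 7}  B3 = {3, 4, 5}  B4 = {0, 4, 5}  B5 = {0, 1, 5}  B6 = {1, 5, 8}  B7 = {2, 5, 8}
Tree: B1–B2, B2–B3, B3–B4, B4–B5, B5–B6, B6–B7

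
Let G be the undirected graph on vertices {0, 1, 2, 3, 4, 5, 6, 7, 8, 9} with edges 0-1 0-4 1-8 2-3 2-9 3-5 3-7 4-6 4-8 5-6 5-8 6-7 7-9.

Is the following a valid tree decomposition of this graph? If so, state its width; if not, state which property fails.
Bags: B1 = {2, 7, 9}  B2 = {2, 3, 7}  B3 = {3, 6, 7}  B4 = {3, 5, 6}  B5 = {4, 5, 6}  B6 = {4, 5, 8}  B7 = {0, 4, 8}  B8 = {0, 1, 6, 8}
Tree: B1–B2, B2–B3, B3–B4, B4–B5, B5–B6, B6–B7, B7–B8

A tree decomposition must satisfy three properties: every vertex lies in some bag; for every edge, both endpoints lie together in some bag; and for every vertex, the bags containing it form a connected subtree. Here bags containing vertex 6 are not connected in the tree, so the decomposition is invalid.

No — bags containing vertex 6 are not connected in the tree.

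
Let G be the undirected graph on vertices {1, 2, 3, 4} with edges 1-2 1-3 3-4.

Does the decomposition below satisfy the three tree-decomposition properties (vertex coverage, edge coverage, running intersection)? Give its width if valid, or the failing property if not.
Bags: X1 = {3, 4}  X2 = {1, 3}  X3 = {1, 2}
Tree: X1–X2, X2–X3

Vertex coverage: the bags together contain {1, 2, 3, 4}, the full vertex set. Edge coverage: each edge of G has both endpoints in at least one bag. Running intersection: for every vertex, the bags containing it form a connected subtree. All three properties hold, so this is a valid tree decomposition of width max|bag| − 1 = 1, and hence tw(G) ≤ 1.

Yes; width 1.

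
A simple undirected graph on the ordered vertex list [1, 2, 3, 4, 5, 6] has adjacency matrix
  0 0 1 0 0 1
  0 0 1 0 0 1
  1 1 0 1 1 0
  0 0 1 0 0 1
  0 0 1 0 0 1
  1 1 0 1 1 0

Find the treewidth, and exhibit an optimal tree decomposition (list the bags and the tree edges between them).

Treewidth 2.
One such decomposition:
Bags: B1 = {3, 5, 6}  B2 = {3, 4, 6}  B3 = {1, 3, 6}  B4 = {2, 3, 6}
Tree: B1–B2, B2–B3, B3–B4

Each bag holds 3 vertices, so the decomposition has width 2, which upper-bounds the treewidth. For the lower bound, G contains the cycle 5–3–4–6–5, so G is not a forest; only forests have treewidth ≤ 1, hence tw(G) ≥ 2. The upper and lower bounds meet at 2, so that is the treewidth.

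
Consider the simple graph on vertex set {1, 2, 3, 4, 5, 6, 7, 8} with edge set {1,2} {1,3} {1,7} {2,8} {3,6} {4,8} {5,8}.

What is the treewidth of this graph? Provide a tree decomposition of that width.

Treewidth 1.
One optimal decomposition is:
Bags: B1 = {1, 2}  B2 = {1, 7}  B3 = {1, 3}  B4 = {3, 6}  B5 = {2, 8}  B6 = {5, 8}  B7 = {4, 8}
Tree: B1–B2, B1–B3, B3–B4, B1–B5, B5–B6, B5–B7

Every bag has size at most 2, so the width is 2 − 1 = 1 and tw(G) ≤ 1. Any graph with an edge has treewidth ≥ 1, and G has the edge 2–1. The upper and lower bounds meet at 1, so that is the treewidth.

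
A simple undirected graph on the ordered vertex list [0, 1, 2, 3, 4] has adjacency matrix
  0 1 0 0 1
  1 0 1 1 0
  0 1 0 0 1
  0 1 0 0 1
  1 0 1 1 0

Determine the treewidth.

2

A width-2 tree decomposition is:
Bags: B1 = {0, 1, 4}  B2 = {1, 3, 4}  B3 = {1, 2, 4}
Tree: B1–B2, B2–B3
Each bag holds 3 vertices, so the decomposition has width 2, which upper-bounds the treewidth. The edges 4–0–1–3–4 form a cycle, so G is not a tree and its treewidth is at least 2. The upper and lower bounds meet at 2, so that is the treewidth.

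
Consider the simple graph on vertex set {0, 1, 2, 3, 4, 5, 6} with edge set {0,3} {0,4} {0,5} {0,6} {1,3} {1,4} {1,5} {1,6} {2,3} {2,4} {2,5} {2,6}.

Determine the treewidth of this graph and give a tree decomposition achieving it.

Treewidth 3.
Bags: B1 = {0, 1, 2, 3}  B2 = {0, 1, 2, 5}  B3 = {0, 1, 2, 4}  B4 = {0, 1, 2, 6}
Tree: B1–B2, B2–B3, B3–B4

The largest bag has 4 vertices, giving width 3; this decomposition certifies tw(G) ≤ 3. For the lower bound: the 4 vertex sets {2,3}, {0,5}, {1}, {4} are disjoint, each induces a connected subgraph, and every pair is joined by at least one edge of G. Contracting each set to a single vertex therefore yields K_{4} as a minor, and since treewidth is minor-monotone, tw(G) ≥ tw(K_{4}) = 3. Hence tw(G) = 3 exactly.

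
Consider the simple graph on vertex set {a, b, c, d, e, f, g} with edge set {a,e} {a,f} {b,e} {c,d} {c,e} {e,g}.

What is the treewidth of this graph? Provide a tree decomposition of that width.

Treewidth 1.
One optimal decomposition is:
Bags: B1 = {c, e}  B2 = {a, e}  B3 = {c, d}  B4 = {a, f}  B5 = {b, e}  B6 = {e, g}
Tree: B1–B2, B1–B3, B2–B4, B1–B5, B5–B6

Each bag holds 2 vertices, so the decomposition has width 1, which upper-bounds the treewidth. Since G has at least one edge (e.g. e–c), it is not an edgeless graph, so tw(G) ≥ 1. Therefore the treewidth is 1.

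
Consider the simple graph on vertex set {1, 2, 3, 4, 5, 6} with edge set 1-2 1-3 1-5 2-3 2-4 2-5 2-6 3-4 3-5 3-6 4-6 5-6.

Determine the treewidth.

3

A width-3 tree decomposition is:
Bags: B1 = {2, 3, 5, 6}  B2 = {1, 2, 3, 5}  B3 = {2, 3, 4, 6}
Tree: B1–B2, B1–B3
The largest bag has 4 vertices, giving width 3; this decomposition certifies tw(G) ≤ 3. On the other hand G contains the 4-clique {2, 3, 4, 6}. A clique must lie in a single bag of any decomposition, so no decomposition can have width below 3. Hence tw(G) = 3 exactly.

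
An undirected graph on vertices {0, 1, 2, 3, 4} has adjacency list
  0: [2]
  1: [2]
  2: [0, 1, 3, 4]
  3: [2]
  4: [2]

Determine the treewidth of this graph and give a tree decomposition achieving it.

Treewidth 1.
One optimal decomposition is:
Bags: B1 = {2, 3}  B2 = {1, 2}  B3 = {0, 2}  B4 = {2, 4}
Tree: B1–B2, B1–B3, B1–B4

Every bag has size at most 2, so the width is 2 − 1 = 1 and tw(G) ≤ 1. Since G has at least one edge (e.g. 2–3), it is not an edgeless graph, so tw(G) ≥ 1. Combining the bounds, tw(G) = 1.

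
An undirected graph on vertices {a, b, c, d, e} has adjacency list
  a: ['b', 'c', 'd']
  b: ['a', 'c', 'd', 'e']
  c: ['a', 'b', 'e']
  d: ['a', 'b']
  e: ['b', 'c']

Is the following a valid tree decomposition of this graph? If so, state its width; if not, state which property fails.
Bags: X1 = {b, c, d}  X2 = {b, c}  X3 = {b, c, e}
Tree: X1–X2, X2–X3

A tree decomposition must satisfy three properties: every vertex lies in some bag; for every edge, both endpoints lie together in some bag; and for every vertex, the bags containing it form a connected subtree. Here vertex a appears in no bag, so the decomposition is invalid.

No — vertex a appears in no bag.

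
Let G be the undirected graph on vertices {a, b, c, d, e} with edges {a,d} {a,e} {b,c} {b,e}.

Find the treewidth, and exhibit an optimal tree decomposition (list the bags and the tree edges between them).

The largest bag has 2 vertices, giving width 1; this decomposition certifies tw(G) ≤ 1. Any graph with an edge has treewidth ≥ 1, and G has the edge c–b. Hence tw(G) = 1 exactly.

Treewidth 1.
One optimal decomposition is:
Bags: B1 = {b, c}  B2 = {b, e}  B3 = {a, e}  B4 = {a, d}
Tree: B1–B2, B2–B3, B3–B4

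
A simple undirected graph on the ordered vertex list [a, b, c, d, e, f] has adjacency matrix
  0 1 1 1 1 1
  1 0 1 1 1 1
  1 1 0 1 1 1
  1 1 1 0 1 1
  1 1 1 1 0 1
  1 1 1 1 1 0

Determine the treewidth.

A width-5 tree decomposition is:
Bags: B1 = {a, b, c, d, e, f}
Tree: (single bag)
With just one bag of size 6, the width is 6 − 1 = 5, so tw(G) ≤ 5. For the lower bound, the 6 vertices {a, b, c, d, e, f} are pairwise adjacent, and any tree decomposition puts a clique entirely inside one bag — forcing width ≥ 5. Combining the bounds, tw(G) = 5.

5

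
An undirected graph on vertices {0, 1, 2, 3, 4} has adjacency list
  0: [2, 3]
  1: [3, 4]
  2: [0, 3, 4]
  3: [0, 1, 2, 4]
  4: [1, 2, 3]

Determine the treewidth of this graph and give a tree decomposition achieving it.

Treewidth 2.
Bags: B1 = {2, 3, 4}  B2 = {1, 3, 4}  B3 = {0, 2, 3}
Tree: B1–B2, B1–B3

The largest bag has 3 vertices, giving width 2; this decomposition certifies tw(G) ≤ 2. For the lower bound, the 3 vertices {1, 3, 4} are pairwise adjacent, and any tree decomposition puts a clique entirely inside one bag — forcing width ≥ 2. Hence tw(G) = 2 exactly.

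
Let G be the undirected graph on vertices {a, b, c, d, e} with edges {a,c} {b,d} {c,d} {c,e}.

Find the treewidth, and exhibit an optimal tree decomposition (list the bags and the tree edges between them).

Each bag holds 2 vertices, so the decomposition has width 1, which upper-bounds the treewidth. Any graph with an edge has treewidth ≥ 1, and G has the edge e–c. Combining the bounds, tw(G) = 1.

Treewidth 1.
One such decomposition:
Bags: B1 = {c, e}  B2 = {c, d}  B3 = {a, c}  B4 = {b, d}
Tree: B1–B2, B1–B3, B2–B4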